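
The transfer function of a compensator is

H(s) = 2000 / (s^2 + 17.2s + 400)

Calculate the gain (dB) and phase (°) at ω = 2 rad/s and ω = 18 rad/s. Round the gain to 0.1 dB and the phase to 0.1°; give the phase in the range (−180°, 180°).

ω = 2: 14.0 dB, -5.0°; ω = 18: 16.0 dB, -76.2°

At s = jω = j2:
quadratic: (j2)² + 17.2·j2 + 400 = 396 + j34.4 → |·| ≈ 397.49, ∠ ≈ 4.96°
|H| = 2000 / 397.49 ≈ 5.0316
Gain = 20 log₁₀(5.0316) ≈ 14.03 dB
∠H = 0.00° − 4.96° = -4.96°

At s = jω = j18:
quadratic: (j18)² + 17.2·j18 + 400 = 76 + j309.6 → |·| ≈ 318.79, ∠ ≈ 76.21°
|H| = 2000 / 318.79 ≈ 6.2737
Gain = 20 log₁₀(6.2737) ≈ 15.95 dB
∠H = 0.00° − 76.21° = -76.21°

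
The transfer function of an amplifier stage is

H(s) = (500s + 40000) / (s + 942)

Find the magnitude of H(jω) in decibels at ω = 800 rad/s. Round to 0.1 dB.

Substitute s = j800:
Numerator: 500(j800) + 40000 = 40000 + j400000
Denominator: (j800) + 942 = 942 + j800
|N| = √(40000² + 400000²) ≈ 4.02e+05, ∠N ≈ 84.29°
|D| = √(942² + 800²) ≈ 1235.9, ∠D ≈ 40.34°
|H| = 4.02e+05 / 1235.9 ≈ 325.27
Gain = 20 log₁₀(325.27) ≈ 50.24 dB

50.2 dB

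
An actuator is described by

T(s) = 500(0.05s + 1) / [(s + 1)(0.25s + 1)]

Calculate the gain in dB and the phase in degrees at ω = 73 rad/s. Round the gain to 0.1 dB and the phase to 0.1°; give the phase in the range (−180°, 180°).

3.0 dB, -101.4°

At ω = 73 rad/s:
zero (1 + j73·0.05) = 1 + j3.65 → |·| ≈ 3.7845, ∠ ≈ 74.68°
pole (1 + j73·1) = 1 + j73 → |·| ≈ 73.007, ∠ ≈ 89.22°
pole (1 + j73·0.25) = 1 + j18.25 → |·| ≈ 18.277, ∠ ≈ 86.86°
|T| = 500 · 3.7845 / (73.007 · 18.277) ≈ 1.4181
Gain = 20 log₁₀(1.4181) ≈ 3.03 dB
∠T = (74.68°) − (89.22° + 86.86°) = -101.40°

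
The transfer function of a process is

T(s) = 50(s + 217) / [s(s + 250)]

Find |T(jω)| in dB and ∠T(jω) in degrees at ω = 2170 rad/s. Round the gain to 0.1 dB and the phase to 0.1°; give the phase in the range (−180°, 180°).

At s = jω = j2170:
zero (s+217): 217 + j2170 → |·| = √(217²+2170²) = √4755989 ≈ 2180.8, ∠ = arctan(2170/217) ≈ 84.29°
pole (s+250): 250 + j2170 → |·| = √(250²+2170²) = √4771400 ≈ 2184.4, ∠ = arctan(2170/250) ≈ 83.43°
pole at origin: |s| = 2170, ∠ = 90.00° (in denominator)
|T| = 50 · 2180.8 / 4.7401e+06 ≈ 0.023004
Gain = 20 log₁₀(0.023004) ≈ -32.76 dB
∠T = 84.29° − 173.43° = -89.14°

-32.8 dB, -89.1°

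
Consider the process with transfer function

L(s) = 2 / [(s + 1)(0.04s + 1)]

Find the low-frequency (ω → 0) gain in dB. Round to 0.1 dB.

L(0) = 2 · 1 / 1 = 2
20 log₁₀(2) ≈ 6.02 dB

6.0 dB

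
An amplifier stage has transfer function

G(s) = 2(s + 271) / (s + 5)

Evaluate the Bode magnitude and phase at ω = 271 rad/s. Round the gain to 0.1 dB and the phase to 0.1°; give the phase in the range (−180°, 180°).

At s = jω = j271:
zero (s+271): 271 + j271 → |·| = √(271²+271²) = √146882 ≈ 383.25, ∠ = arctan(271/271) ≈ 45.00°
pole (s+5): 5 + j271 → |·| = √(5²+271²) = √73466 ≈ 271.05, ∠ = arctan(271/5) ≈ 88.94°
|G| = 2 · 383.25 / 271.05 ≈ 2.8279
Gain = 20 log₁₀(2.8279) ≈ 9.03 dB
∠G = 45.00° − 88.94° = -43.94°

9.0 dB, -43.9°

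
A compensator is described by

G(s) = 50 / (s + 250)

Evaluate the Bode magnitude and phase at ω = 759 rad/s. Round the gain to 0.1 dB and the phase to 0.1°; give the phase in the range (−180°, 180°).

-24.1 dB, -71.8°

At s = jω = j759:
pole (s+250): 250 + j759 → |·| = √(250²+759²) = √638581 ≈ 799.11, ∠ = arctan(759/250) ≈ 71.77°
|G| = 50 / 799.11 ≈ 0.06257
Gain = 20 log₁₀(0.06257) ≈ -24.07 dB
∠G = 0.00° − 71.77° = -71.77°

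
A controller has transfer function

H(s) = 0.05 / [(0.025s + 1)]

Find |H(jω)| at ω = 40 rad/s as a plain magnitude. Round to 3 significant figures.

0.0354

At ω = 40 rad/s:
pole (1 + j40·0.025) = 1 + j1 → |·| ≈ 1.4142, ∠ ≈ 45.00°
|H| = 0.05 · 1 / (1.4142) ≈ 0.035356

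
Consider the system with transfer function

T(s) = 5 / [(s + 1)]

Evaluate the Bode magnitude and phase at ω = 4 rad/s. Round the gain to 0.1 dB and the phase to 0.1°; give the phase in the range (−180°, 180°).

1.7 dB, -76.0°

At ω = 4 rad/s:
pole (1 + j4·1) = 1 + j4 → |·| ≈ 4.1231, ∠ ≈ 75.96°
|T| = 5 · 1 / (4.1231) ≈ 1.2127
Gain = 20 log₁₀(1.2127) ≈ 1.68 dB
∠T = (0°) − (75.96°) = -75.96°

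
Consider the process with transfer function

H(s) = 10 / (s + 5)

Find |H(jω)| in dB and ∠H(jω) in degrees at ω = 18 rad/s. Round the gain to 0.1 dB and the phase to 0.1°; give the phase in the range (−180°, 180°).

Substitute s = j18:
Numerator: 10 = 10 + j0
Denominator: (j18) + 5 = 5 + j18
|N| = √(10² + 0²) ≈ 10, ∠N ≈ 0.00°
|D| = √(5² + 18²) ≈ 18.682, ∠D ≈ 74.48°
|H| = 10 / 18.682 ≈ 0.53527
Gain = 20 log₁₀(0.53527) ≈ -5.43 dB
∠H = 0.00° − 74.48° = -74.48°

-5.4 dB, -74.5°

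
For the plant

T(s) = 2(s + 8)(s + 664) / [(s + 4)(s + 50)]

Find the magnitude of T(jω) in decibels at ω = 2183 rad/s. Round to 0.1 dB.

6.4 dB

At s = jω = j2183:
zero (s+8): 8 + j2183 → |·| = √(8²+2183²) = √4765553 ≈ 2183, ∠ = arctan(2183/8) ≈ 89.79°
zero (s+664): 664 + j2183 → |·| = √(664²+2183²) = √5206385 ≈ 2281.8, ∠ = arctan(2183/664) ≈ 73.08°
pole (s+4): 4 + j2183 → |·| = √(4²+2183²) = √4765505 ≈ 2183, ∠ = arctan(2183/4) ≈ 89.90°
pole (s+50): 50 + j2183 → |·| = √(50²+2183²) = √4767989 ≈ 2183.6, ∠ = arctan(2183/50) ≈ 88.69°
|T| = 2 · 4.9812e+06 / 4.7668e+06 ≈ 2.09
Gain = 20 log₁₀(2.09) ≈ 6.40 dB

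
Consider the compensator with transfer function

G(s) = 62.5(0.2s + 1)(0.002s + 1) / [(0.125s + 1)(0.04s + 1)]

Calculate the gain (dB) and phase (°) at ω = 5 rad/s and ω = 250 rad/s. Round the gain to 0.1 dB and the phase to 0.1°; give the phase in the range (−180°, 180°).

ω = 5: 37.3 dB, 2.3°; ω = 250: 20.9 dB, -57.0°

At ω = 5 rad/s:
zero (1 + j5·0.2) = 1 + j1 → |·| ≈ 1.4142, ∠ ≈ 45.00°
zero (1 + j5·0.002) = 1 + j0.01 → |·| ≈ 1, ∠ ≈ 0.57°
pole (1 + j5·0.125) = 1 + j0.625 → |·| ≈ 1.1792, ∠ ≈ 32.01°
pole (1 + j5·0.04) = 1 + j0.2 → |·| ≈ 1.0198, ∠ ≈ 11.31°
|G| = 62.5 · 1.4142 · 1 / (1.1792 · 1.0198) ≈ 73.5
Gain = 20 log₁₀(73.5) ≈ 37.33 dB
∠G = (45.00° + 0.57°) − (32.01° + 11.31°) = 2.25°

At ω = 250 rad/s:
zero (1 + j250·0.2) = 1 + j50 → |·| ≈ 50.01, ∠ ≈ 88.85°
zero (1 + j250·0.002) = 1 + j0.5 → |·| ≈ 1.118, ∠ ≈ 26.57°
pole (1 + j250·0.125) = 1 + j31.25 → |·| ≈ 31.266, ∠ ≈ 88.17°
pole (1 + j250·0.04) = 1 + j10 → |·| ≈ 10.05, ∠ ≈ 84.29°
|G| = 62.5 · 50.01 · 1.118 / (31.266 · 10.05) ≈ 11.121
Gain = 20 log₁₀(11.121) ≈ 20.92 dB
∠G = (88.85° + 26.57°) − (88.17° + 84.29°) = -57.04°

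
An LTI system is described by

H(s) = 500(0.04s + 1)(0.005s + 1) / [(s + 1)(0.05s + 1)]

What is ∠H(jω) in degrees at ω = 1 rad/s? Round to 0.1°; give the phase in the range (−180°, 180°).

-45.3°

At ω = 1 rad/s:
zero (1 + j1·0.04) = 1 + j0.04 → |·| ≈ 1.0008, ∠ ≈ 2.29°
zero (1 + j1·0.005) = 1 + j0.005 → |·| ≈ 1, ∠ ≈ 0.29°
pole (1 + j1·1) = 1 + j1 → |·| ≈ 1.4142, ∠ ≈ 45.00°
pole (1 + j1·0.05) = 1 + j0.05 → |·| ≈ 1.0012, ∠ ≈ 2.86°
∠H = (2.29° + 0.29°) − (45.00° + 2.86°) = -45.28°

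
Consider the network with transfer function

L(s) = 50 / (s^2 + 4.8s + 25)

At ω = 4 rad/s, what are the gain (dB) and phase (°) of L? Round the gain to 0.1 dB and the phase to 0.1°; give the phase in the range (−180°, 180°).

7.5 dB, -64.9°

At s = jω = j4:
quadratic: (j4)² + 4.8·j4 + 25 = 9 + j19.2 → |·| ≈ 21.205, ∠ ≈ 64.89°
|L| = 50 / 21.205 ≈ 2.3579
Gain = 20 log₁₀(2.3579) ≈ 7.45 dB
∠L = 0.00° − 64.89° = -64.89°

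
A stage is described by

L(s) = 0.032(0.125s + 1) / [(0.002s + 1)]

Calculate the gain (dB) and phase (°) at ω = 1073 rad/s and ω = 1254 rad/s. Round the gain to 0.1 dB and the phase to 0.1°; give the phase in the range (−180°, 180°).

At ω = 1073 rad/s:
zero (1 + j1073·0.125) = 1 + j134.125 → |·| ≈ 134.13, ∠ ≈ 89.57°
pole (1 + j1073·0.002) = 1 + j2.146 → |·| ≈ 2.3676, ∠ ≈ 65.02°
|L| = 0.032 · 134.13 / (2.3676) ≈ 1.8129
Gain = 20 log₁₀(1.8129) ≈ 5.17 dB
∠L = (89.57°) − (65.02°) = 24.55°

At ω = 1254 rad/s:
zero (1 + j1254·0.125) = 1 + j156.75 → |·| ≈ 156.75, ∠ ≈ 89.63°
pole (1 + j1254·0.002) = 1 + j2.508 → |·| ≈ 2.7, ∠ ≈ 68.26°
|L| = 0.032 · 156.75 / (2.7) ≈ 1.8578
Gain = 20 log₁₀(1.8578) ≈ 5.38 dB
∠L = (89.63°) − (68.26°) = 21.37°

ω = 1073: 5.2 dB, 24.6°; ω = 1254: 5.4 dB, 21.4°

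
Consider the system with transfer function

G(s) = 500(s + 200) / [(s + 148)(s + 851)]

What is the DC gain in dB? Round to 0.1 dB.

G(0) = 500·200 / (148·851) ≈ 0.79398
20 log₁₀(0.79398) ≈ -2.00 dB

-2.0 dB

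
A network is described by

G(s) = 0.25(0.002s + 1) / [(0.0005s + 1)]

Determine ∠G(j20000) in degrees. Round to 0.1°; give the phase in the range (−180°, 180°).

4.3°

At ω = 20000 rad/s:
zero (1 + j20000·0.002) = 1 + j40 → |·| ≈ 40.012, ∠ ≈ 88.57°
pole (1 + j20000·0.0005) = 1 + j10 → |·| ≈ 10.05, ∠ ≈ 84.29°
∠G = (88.57°) − (84.29°) = 4.28°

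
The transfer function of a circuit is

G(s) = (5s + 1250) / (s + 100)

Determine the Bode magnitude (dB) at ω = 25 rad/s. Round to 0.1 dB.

21.7 dB

Substitute s = j25:
Numerator: 5(j25) + 1250 = 1250 + j125
Denominator: (j25) + 100 = 100 + j25
|N| = √(1250² + 125²) ≈ 1256.2, ∠N ≈ 5.71°
|D| = √(100² + 25²) ≈ 103.08, ∠D ≈ 14.04°
|G| = 1256.2 / 103.08 ≈ 12.187
Gain = 20 log₁₀(12.187) ≈ 21.72 dB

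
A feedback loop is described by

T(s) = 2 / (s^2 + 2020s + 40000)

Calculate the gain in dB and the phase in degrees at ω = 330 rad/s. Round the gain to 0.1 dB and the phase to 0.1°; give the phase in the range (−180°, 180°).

-110.5 dB, -95.9°

Substitute s = j330:
Numerator: 2 = 2 + j0
Denominator: (j330)^2 + 2020(j330) + 40000 = -68900 + j666600
|N| = √(2² + 0²) ≈ 2, ∠N ≈ 0.00°
|D| = √(68900² + 666600²) ≈ 6.7015e+05, ∠D ≈ 95.90°
|T| = 2 / 6.7015e+05 ≈ 2.9844e-06
Gain = 20 log₁₀(2.9844e-06) ≈ -110.50 dB
∠T = 0.00° − 95.90° = -95.90°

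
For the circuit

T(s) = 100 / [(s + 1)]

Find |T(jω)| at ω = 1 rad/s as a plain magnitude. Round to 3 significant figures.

At ω = 1 rad/s:
pole (1 + j1·1) = 1 + j1 → |·| ≈ 1.4142, ∠ ≈ 45.00°
|T| = 100 · 1 / (1.4142) ≈ 70.711

70.7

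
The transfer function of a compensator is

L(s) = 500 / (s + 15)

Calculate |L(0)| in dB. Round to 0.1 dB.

30.5 dB

L(0) = 500 / 15 ≈ 33.333
20 log₁₀(33.333) ≈ 30.46 dB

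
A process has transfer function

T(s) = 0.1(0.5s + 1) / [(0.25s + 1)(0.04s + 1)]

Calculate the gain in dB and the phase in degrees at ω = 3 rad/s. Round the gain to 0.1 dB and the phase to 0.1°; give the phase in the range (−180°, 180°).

-16.9 dB, 12.6°

At ω = 3 rad/s:
zero (1 + j3·0.5) = 1 + j1.5 → |·| ≈ 1.8028, ∠ ≈ 56.31°
pole (1 + j3·0.25) = 1 + j0.75 → |·| ≈ 1.25, ∠ ≈ 36.87°
pole (1 + j3·0.04) = 1 + j0.12 → |·| ≈ 1.0072, ∠ ≈ 6.84°
|T| = 0.1 · 1.8028 / (1.25 · 1.0072) ≈ 0.14319
Gain = 20 log₁₀(0.14319) ≈ -16.88 dB
∠T = (56.31°) − (36.87° + 6.84°) = 12.60°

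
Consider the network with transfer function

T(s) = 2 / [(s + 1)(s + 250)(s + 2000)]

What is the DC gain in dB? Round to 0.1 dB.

T(0) = 2 / (1·250·2000) = 4e-06
20 log₁₀(4e-06) ≈ -107.96 dB

-108.0 dB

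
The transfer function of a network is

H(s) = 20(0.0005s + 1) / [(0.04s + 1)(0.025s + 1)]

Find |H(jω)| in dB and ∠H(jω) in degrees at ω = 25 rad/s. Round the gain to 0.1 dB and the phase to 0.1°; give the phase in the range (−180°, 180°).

At ω = 25 rad/s:
zero (1 + j25·0.0005) = 1 + j0.0125 → |·| ≈ 1.0001, ∠ ≈ 0.72°
pole (1 + j25·0.04) = 1 + j1 → |·| ≈ 1.4142, ∠ ≈ 45.00°
pole (1 + j25·0.025) = 1 + j0.625 → |·| ≈ 1.1792, ∠ ≈ 32.01°
|H| = 20 · 1.0001 / (1.4142 · 1.1792) ≈ 11.994
Gain = 20 log₁₀(11.994) ≈ 21.58 dB
∠H = (0.72°) − (45.00° + 32.01°) = -76.29°

21.6 dB, -76.3°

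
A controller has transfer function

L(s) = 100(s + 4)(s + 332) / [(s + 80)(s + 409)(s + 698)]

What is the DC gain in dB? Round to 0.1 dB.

L(0) = 100·4·332 / (80·409·698) ≈ 0.0058147
20 log₁₀(0.0058147) ≈ -44.71 dB

-44.7 dB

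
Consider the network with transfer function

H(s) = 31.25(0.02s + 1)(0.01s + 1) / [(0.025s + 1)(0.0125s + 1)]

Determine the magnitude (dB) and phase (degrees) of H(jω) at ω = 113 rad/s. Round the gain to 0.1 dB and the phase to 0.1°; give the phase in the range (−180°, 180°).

27.0 dB, -10.6°

At ω = 113 rad/s:
zero (1 + j113·0.02) = 1 + j2.26 → |·| ≈ 2.4714, ∠ ≈ 66.13°
zero (1 + j113·0.01) = 1 + j1.13 → |·| ≈ 1.5089, ∠ ≈ 48.49°
pole (1 + j113·0.025) = 1 + j2.825 → |·| ≈ 2.9968, ∠ ≈ 70.51°
pole (1 + j113·0.0125) = 1 + j1.4125 → |·| ≈ 1.7307, ∠ ≈ 54.70°
|H| = 31.25 · 2.4714 · 1.5089 / (2.9968 · 1.7307) ≈ 22.468
Gain = 20 log₁₀(22.468) ≈ 27.03 dB
∠H = (66.13° + 48.49°) − (70.51° + 54.70°) = -10.59°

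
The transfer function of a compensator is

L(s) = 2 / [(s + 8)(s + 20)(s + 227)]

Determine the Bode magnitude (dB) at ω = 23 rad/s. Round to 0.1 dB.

-98.6 dB

At s = jω = j23:
pole (s+8): 8 + j23 → |·| = √(8²+23²) = √593 ≈ 24.352, ∠ = arctan(23/8) ≈ 70.82°
pole (s+20): 20 + j23 → |·| = √(20²+23²) = √929 ≈ 30.48, ∠ = arctan(23/20) ≈ 48.99°
pole (s+227): 227 + j23 → |·| = √(227²+23²) = √52058 ≈ 228.16, ∠ = arctan(23/227) ≈ 5.79°
|L| = 2 / 1.6935e+05 ≈ 1.181e-05
Gain = 20 log₁₀(1.181e-05) ≈ -98.56 dB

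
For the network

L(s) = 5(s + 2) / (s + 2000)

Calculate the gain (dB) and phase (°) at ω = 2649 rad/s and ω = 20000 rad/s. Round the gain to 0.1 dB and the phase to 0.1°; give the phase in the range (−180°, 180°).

At s = jω = j2649:
zero (s+2): 2 + j2649 → |·| = √(2²+2649²) = √7017205 ≈ 2649, ∠ = arctan(2649/2) ≈ 89.96°
pole (s+2000): 2000 + j2649 → |·| = √(2000²+2649²) = √11017201 ≈ 3319.2, ∠ = arctan(2649/2000) ≈ 52.95°
|L| = 5 · 2649 / 3319.2 ≈ 3.9904
Gain = 20 log₁₀(3.9904) ≈ 12.02 dB
∠L = 89.96° − 52.95° = 37.01°

At s = jω = j20000:
zero (s+2): 2 + j20000 → |·| = √(2²+20000²) = √400000004 ≈ 20000, ∠ = arctan(20000/2) ≈ 89.99°
pole (s+2000): 2000 + j20000 → |·| = √(2000²+20000²) = √404000000 ≈ 20100, ∠ = arctan(20000/2000) ≈ 84.29°
|L| = 5 · 20000 / 20100 ≈ 4.9751
Gain = 20 log₁₀(4.9751) ≈ 13.94 dB
∠L = 89.99° − 84.29° = 5.70°

ω = 2649: 12.0 dB, 37.0°; ω = 20000: 13.9 dB, 5.7°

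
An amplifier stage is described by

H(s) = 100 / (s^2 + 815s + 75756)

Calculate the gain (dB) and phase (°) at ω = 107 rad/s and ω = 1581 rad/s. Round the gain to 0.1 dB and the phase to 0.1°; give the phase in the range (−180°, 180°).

ω = 107: -60.7 dB, -53.6°; ω = 1581: -88.8 dB, -152.0°

Substitute s = j107:
Numerator: 100 = 100 + j0
Denominator: (j107)^2 + 815(j107) + 75756 = 64307 + j87205
|N| = √(100² + 0²) ≈ 100, ∠N ≈ 0.00°
|D| = √(64307² + 87205²) ≈ 1.0835e+05, ∠D ≈ 53.59°
|H| = 100 / 1.0835e+05 ≈ 0.00092293
Gain = 20 log₁₀(0.00092293) ≈ -60.70 dB
∠H = 0.00° − 53.59° = -53.59°

Substitute s = j1581:
Numerator: 100 = 100 + j0
Denominator: (j1581)^2 + 815(j1581) + 75756 = -2423805 + j1288515
|N| = √(100² + 0²) ≈ 100, ∠N ≈ 0.00°
|D| = √(2423805² + 1288515²) ≈ 2.745e+06, ∠D ≈ 152.00°
|H| = 100 / 2.745e+06 ≈ 3.643e-05
Gain = 20 log₁₀(3.643e-05) ≈ -88.77 dB
∠H = 0.00° − 152.00° = -152.00°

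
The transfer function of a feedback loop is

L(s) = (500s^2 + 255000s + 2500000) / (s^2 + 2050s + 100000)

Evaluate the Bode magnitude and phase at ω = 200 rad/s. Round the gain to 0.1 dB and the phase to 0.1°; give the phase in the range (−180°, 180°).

Substitute s = j200:
Numerator: 500(j200)^2 + 255000(j200) + 2500000 = -17500000 + j51000000
Denominator: (j200)^2 + 2050(j200) + 100000 = 60000 + j410000
|N| = √(17500000² + 51000000²) ≈ 5.3919e+07, ∠N ≈ 108.94°
|D| = √(60000² + 410000²) ≈ 4.1437e+05, ∠D ≈ 81.67°
|L| = 5.3919e+07 / 4.1437e+05 ≈ 130.12
Gain = 20 log₁₀(130.12) ≈ 42.29 dB
∠L = 108.94° − 81.67° = 27.27°

42.3 dB, 27.3°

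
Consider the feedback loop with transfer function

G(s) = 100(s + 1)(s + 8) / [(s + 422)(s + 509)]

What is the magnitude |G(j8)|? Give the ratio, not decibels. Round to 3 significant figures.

At s = jω = j8:
zero (s+1): 1 + j8 → |·| = √(1²+8²) = √65 ≈ 8.0623, ∠ = arctan(8/1) ≈ 82.87°
zero (s+8): 8 + j8 → |·| = √(8²+8²) = √128 ≈ 11.314, ∠ = arctan(8/8) ≈ 45.00°
pole (s+422): 422 + j8 → |·| = √(422²+8²) = √178148 ≈ 422.08, ∠ = arctan(8/422) ≈ 1.09°
pole (s+509): 509 + j8 → |·| = √(509²+8²) = √259145 ≈ 509.06, ∠ = arctan(8/509) ≈ 0.90°
|G| = 100 · 91.217 / 2.1486e+05 ≈ 0.042454

0.0425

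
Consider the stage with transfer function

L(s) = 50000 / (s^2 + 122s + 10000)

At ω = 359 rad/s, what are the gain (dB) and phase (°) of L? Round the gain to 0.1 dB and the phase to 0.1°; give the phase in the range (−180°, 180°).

At s = jω = j359:
quadratic: (j359)² + 122·j359 + 10000 = -118881 + j43798 → |·| ≈ 1.2669e+05, ∠ ≈ 159.78°
|L| = 50000 / 1.2669e+05 ≈ 0.39466
Gain = 20 log₁₀(0.39466) ≈ -8.08 dB
∠L = 0.00° − 159.78° = -159.78°

-8.1 dB, -159.8°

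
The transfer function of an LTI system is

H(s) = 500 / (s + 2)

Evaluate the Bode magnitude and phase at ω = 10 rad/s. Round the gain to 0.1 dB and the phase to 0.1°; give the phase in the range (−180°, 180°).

33.8 dB, -78.7°

Substitute s = j10:
Numerator: 500 = 500 + j0
Denominator: (j10) + 2 = 2 + j10
|N| = √(500² + 0²) ≈ 500, ∠N ≈ 0.00°
|D| = √(2² + 10²) ≈ 10.198, ∠D ≈ 78.69°
|H| = 500 / 10.198 ≈ 49.029
Gain = 20 log₁₀(49.029) ≈ 33.81 dB
∠H = 0.00° − 78.69° = -78.69°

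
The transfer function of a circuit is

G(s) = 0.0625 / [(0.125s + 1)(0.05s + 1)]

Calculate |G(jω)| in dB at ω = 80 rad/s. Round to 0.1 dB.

-56.4 dB

At ω = 80 rad/s:
pole (1 + j80·0.125) = 1 + j10 → |·| ≈ 10.05, ∠ ≈ 84.29°
pole (1 + j80·0.05) = 1 + j4 → |·| ≈ 4.1231, ∠ ≈ 75.96°
|G| = 0.0625 · 1 / (10.05 · 4.1231) ≈ 0.0015083
Gain = 20 log₁₀(0.0015083) ≈ -56.43 dB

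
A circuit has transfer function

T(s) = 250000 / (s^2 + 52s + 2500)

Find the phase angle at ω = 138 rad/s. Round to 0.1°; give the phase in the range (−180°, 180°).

-156.6°

At s = jω = j138:
quadratic: (j138)² + 52·j138 + 2500 = -16544 + j7176 → |·| ≈ 18033, ∠ ≈ 156.55°
∠T = 0.00° − 156.55° = -156.55°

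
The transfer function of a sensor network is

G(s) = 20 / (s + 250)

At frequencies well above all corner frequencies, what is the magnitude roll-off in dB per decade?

Each pole contributes −20 dB/decade at high frequency; each zero contributes +20 dB/decade.
Net: 0 zero(s) − 1 pole(s) → -20 dB/decade.

-20 dB/decade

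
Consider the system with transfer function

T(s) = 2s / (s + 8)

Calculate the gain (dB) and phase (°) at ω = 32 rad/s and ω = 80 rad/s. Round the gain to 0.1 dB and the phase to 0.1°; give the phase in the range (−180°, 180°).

ω = 32: 5.8 dB, 14.0°; ω = 80: 6.0 dB, 5.7°

At s = jω = j32:
zero at origin: s = j32 → |·| = 32, ∠ = 90.00°
pole (s+8): 8 + j32 → |·| = √(8²+32²) = √1088 ≈ 32.985, ∠ = arctan(32/8) ≈ 75.96°
|T| = 2 · 32 / 32.985 ≈ 1.9403
Gain = 20 log₁₀(1.9403) ≈ 5.76 dB
∠T = 90.00° − 75.96° = 14.04°

At s = jω = j80:
zero at origin: s = j80 → |·| = 80, ∠ = 90.00°
pole (s+8): 8 + j80 → |·| = √(8²+80²) = √6464 ≈ 80.399, ∠ = arctan(80/8) ≈ 84.29°
|T| = 2 · 80 / 80.399 ≈ 1.9901
Gain = 20 log₁₀(1.9901) ≈ 5.98 dB
∠T = 90.00° − 84.29° = 5.71°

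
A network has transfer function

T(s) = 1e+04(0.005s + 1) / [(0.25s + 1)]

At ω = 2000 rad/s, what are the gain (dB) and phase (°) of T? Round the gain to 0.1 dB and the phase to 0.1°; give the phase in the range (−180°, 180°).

At ω = 2000 rad/s:
zero (1 + j2000·0.005) = 1 + j10 → |·| ≈ 10.05, ∠ ≈ 84.29°
pole (1 + j2000·0.25) = 1 + j500 → |·| ≈ 500, ∠ ≈ 89.89°
|T| = 1e+04 · 10.05 / (500) ≈ 201
Gain = 20 log₁₀(201) ≈ 46.06 dB
∠T = (84.29°) − (89.89°) = -5.60°

46.1 dB, -5.6°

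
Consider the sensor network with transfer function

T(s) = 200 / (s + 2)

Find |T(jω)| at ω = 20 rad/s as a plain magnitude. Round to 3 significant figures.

Substitute s = j20:
Numerator: 200 = 200 + j0
Denominator: (j20) + 2 = 2 + j20
|N| = √(200² + 0²) ≈ 200, ∠N ≈ 0.00°
|D| = √(2² + 20²) ≈ 20.1, ∠D ≈ 84.29°
|T| = 200 / 20.1 ≈ 9.9502

9.95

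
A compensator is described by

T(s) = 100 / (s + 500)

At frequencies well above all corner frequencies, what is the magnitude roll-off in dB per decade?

Each pole contributes −20 dB/decade at high frequency; each zero contributes +20 dB/decade.
Net: 0 zero(s) − 1 pole(s) → -20 dB/decade.

-20 dB/decade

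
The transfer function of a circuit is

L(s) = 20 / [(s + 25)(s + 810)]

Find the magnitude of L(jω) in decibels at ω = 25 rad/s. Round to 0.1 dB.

At s = jω = j25:
pole (s+25): 25 + j25 → |·| = √(25²+25²) = √1250 ≈ 35.355, ∠ = arctan(25/25) ≈ 45.00°
pole (s+810): 810 + j25 → |·| = √(810²+25²) = √656725 ≈ 810.39, ∠ = arctan(25/810) ≈ 1.77°
|L| = 20 / 28651 ≈ 0.00069806
Gain = 20 log₁₀(0.00069806) ≈ -63.12 dB

-63.1 dB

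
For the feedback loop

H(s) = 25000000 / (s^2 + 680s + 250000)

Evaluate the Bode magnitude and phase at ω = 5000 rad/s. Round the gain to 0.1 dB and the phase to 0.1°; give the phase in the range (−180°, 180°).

0.0 dB, -172.2°

At s = jω = j5000:
quadratic: (j5000)² + 680·j5000 + 250000 = -24750000 + j3400000 → |·| ≈ 2.4982e+07, ∠ ≈ 172.18°
|H| = 25000000 / 2.4982e+07 ≈ 1.0007
Gain = 20 log₁₀(1.0007) ≈ 0.01 dB
∠H = 0.00° − 172.18° = -172.18°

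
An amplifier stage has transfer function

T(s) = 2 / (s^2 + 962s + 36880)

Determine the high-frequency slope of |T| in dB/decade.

Each pole contributes −20 dB/decade at high frequency; each zero contributes +20 dB/decade.
Net: 0 zero(s) − 2 pole(s) → -40 dB/decade.

-40 dB/decade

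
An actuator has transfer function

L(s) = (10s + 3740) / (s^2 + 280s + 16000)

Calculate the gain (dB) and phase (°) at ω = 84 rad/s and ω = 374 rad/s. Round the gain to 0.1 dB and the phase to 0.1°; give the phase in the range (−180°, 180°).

Substitute s = j84:
Numerator: 10(j84) + 3740 = 3740 + j840
Denominator: (j84)^2 + 280(j84) + 16000 = 8944 + j23520
|N| = √(3740² + 840²) ≈ 3833.2, ∠N ≈ 12.66°
|D| = √(8944² + 23520²) ≈ 25163, ∠D ≈ 69.18°
|L| = 3833.2 / 25163 ≈ 0.15233
Gain = 20 log₁₀(0.15233) ≈ -16.34 dB
∠L = 12.66° − 69.18° = -56.52°

Substitute s = j374:
Numerator: 10(j374) + 3740 = 3740 + j3740
Denominator: (j374)^2 + 280(j374) + 16000 = -123876 + j104720
|N| = √(3740² + 3740²) ≈ 5289.2, ∠N ≈ 45.00°
|D| = √(123876² + 104720²) ≈ 1.6221e+05, ∠D ≈ 139.79°
|L| = 5289.2 / 1.6221e+05 ≈ 0.032607
Gain = 20 log₁₀(0.032607) ≈ -29.73 dB
∠L = 45.00° − 139.79° = -94.79°

ω = 84: -16.3 dB, -56.5°; ω = 374: -29.7 dB, -94.8°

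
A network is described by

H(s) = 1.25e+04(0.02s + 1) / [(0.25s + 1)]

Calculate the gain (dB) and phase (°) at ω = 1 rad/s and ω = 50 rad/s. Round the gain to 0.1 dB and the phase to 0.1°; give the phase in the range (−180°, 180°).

ω = 1: 81.7 dB, -12.9°; ω = 50: 63.0 dB, -40.4°

At ω = 1 rad/s:
zero (1 + j1·0.02) = 1 + j0.02 → |·| ≈ 1.0002, ∠ ≈ 1.15°
pole (1 + j1·0.25) = 1 + j0.25 → |·| ≈ 1.0308, ∠ ≈ 14.04°
|H| = 1.25e+04 · 1.0002 / (1.0308) ≈ 12129
Gain = 20 log₁₀(12129) ≈ 81.68 dB
∠H = (1.15°) − (14.04°) = -12.89°

At ω = 50 rad/s:
zero (1 + j50·0.02) = 1 + j1 → |·| ≈ 1.4142, ∠ ≈ 45.00°
pole (1 + j50·0.25) = 1 + j12.5 → |·| ≈ 12.54, ∠ ≈ 85.43°
|H| = 1.25e+04 · 1.4142 / (12.54) ≈ 1409.7
Gain = 20 log₁₀(1409.7) ≈ 62.98 dB
∠H = (45.00°) − (85.43°) = -40.43°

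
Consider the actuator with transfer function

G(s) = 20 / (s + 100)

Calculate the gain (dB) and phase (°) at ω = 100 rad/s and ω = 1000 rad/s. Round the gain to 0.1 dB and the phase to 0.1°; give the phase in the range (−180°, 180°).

Substitute s = j100:
Numerator: 20 = 20 + j0
Denominator: (j100) + 100 = 100 + j100
|N| = √(20² + 0²) ≈ 20, ∠N ≈ 0.00°
|D| = √(100² + 100²) ≈ 141.42, ∠D ≈ 45.00°
|G| = 20 / 141.42 ≈ 0.14142
Gain = 20 log₁₀(0.14142) ≈ -16.99 dB
∠G = 0.00° − 45.00° = -45.00°

Substitute s = j1000:
Numerator: 20 = 20 + j0
Denominator: (j1000) + 100 = 100 + j1000
|N| = √(20² + 0²) ≈ 20, ∠N ≈ 0.00°
|D| = √(100² + 1000²) ≈ 1005, ∠D ≈ 84.29°
|G| = 20 / 1005 ≈ 0.0199
Gain = 20 log₁₀(0.0199) ≈ -34.02 dB
∠G = 0.00° − 84.29° = -84.29°

ω = 100: -17.0 dB, -45.0°; ω = 1000: -34.0 dB, -84.3°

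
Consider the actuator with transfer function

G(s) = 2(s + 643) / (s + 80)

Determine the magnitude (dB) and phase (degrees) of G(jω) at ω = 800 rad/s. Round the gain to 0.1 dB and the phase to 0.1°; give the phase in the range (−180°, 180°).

At s = jω = j800:
zero (s+643): 643 + j800 → |·| = √(643²+800²) = √1053449 ≈ 1026.4, ∠ = arctan(800/643) ≈ 51.21°
pole (s+80): 80 + j800 → |·| = √(80²+800²) = √646400 ≈ 803.99, ∠ = arctan(800/80) ≈ 84.29°
|G| = 2 · 1026.4 / 803.99 ≈ 2.5533
Gain = 20 log₁₀(2.5533) ≈ 8.14 dB
∠G = 51.21° − 84.29° = -33.08°

8.1 dB, -33.1°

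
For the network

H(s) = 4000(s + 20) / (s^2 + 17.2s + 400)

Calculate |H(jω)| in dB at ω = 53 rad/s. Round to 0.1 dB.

At s = jω = j53:
zero (s+20): 20 + j53 → |·| = √(20²+53²) = √3209 ≈ 56.648, ∠ = arctan(53/20) ≈ 69.33°
quadratic: (j53)² + 17.2·j53 + 400 = -2409 + j911.6 → |·| ≈ 2575.7, ∠ ≈ 159.27°
|H| = 4000 · 56.648 / 2575.7 ≈ 87.973
Gain = 20 log₁₀(87.973) ≈ 38.89 dB

38.9 dB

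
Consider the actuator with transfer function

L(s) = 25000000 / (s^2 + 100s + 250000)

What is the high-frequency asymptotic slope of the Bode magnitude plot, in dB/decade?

-40 dB/decade

Each pole contributes −20 dB/decade at high frequency; each zero contributes +20 dB/decade.
Net: 0 zero(s) − 2 pole(s) → -40 dB/decade.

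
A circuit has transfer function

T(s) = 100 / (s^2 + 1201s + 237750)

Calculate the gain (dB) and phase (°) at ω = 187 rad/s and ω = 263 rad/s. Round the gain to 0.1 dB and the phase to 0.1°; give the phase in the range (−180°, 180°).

ω = 187: -69.6 dB, -47.9°; ω = 263: -71.1 dB, -61.9°

Substitute s = j187:
Numerator: 100 = 100 + j0
Denominator: (j187)^2 + 1201(j187) + 237750 = 202781 + j224587
|N| = √(100² + 0²) ≈ 100, ∠N ≈ 0.00°
|D| = √(202781² + 224587²) ≈ 3.0259e+05, ∠D ≈ 47.92°
|T| = 100 / 3.0259e+05 ≈ 0.00033048
Gain = 20 log₁₀(0.00033048) ≈ -69.62 dB
∠T = 0.00° − 47.92° = -47.92°

Substitute s = j263:
Numerator: 100 = 100 + j0
Denominator: (j263)^2 + 1201(j263) + 237750 = 168581 + j315863
|N| = √(100² + 0²) ≈ 100, ∠N ≈ 0.00°
|D| = √(168581² + 315863²) ≈ 3.5803e+05, ∠D ≈ 61.91°
|T| = 100 / 3.5803e+05 ≈ 0.00027931
Gain = 20 log₁₀(0.00027931) ≈ -71.08 dB
∠T = 0.00° − 61.91° = -61.91°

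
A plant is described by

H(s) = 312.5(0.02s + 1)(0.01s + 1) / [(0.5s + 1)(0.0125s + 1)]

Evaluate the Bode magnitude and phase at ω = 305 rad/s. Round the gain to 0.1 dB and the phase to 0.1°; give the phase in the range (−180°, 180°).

20.3 dB, -12.4°

At ω = 305 rad/s:
zero (1 + j305·0.02) = 1 + j6.1 → |·| ≈ 6.1814, ∠ ≈ 80.69°
zero (1 + j305·0.01) = 1 + j3.05 → |·| ≈ 3.2098, ∠ ≈ 71.85°
pole (1 + j305·0.5) = 1 + j152.5 → |·| ≈ 152.5, ∠ ≈ 89.62°
pole (1 + j305·0.0125) = 1 + j3.8125 → |·| ≈ 3.9415, ∠ ≈ 75.30°
|H| = 312.5 · 6.1814 · 3.2098 / (152.5 · 3.9415) ≈ 10.315
Gain = 20 log₁₀(10.315) ≈ 20.27 dB
∠H = (80.69° + 71.85°) − (89.62° + 75.30°) = -12.38°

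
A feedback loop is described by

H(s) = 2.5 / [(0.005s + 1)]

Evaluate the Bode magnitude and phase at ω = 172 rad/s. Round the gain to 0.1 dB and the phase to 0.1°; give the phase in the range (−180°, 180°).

5.6 dB, -40.7°

At ω = 172 rad/s:
pole (1 + j172·0.005) = 1 + j0.86 → |·| ≈ 1.3189, ∠ ≈ 40.70°
|H| = 2.5 · 1 / (1.3189) ≈ 1.8955
Gain = 20 log₁₀(1.8955) ≈ 5.55 dB
∠H = (0°) − (40.70°) = -40.70°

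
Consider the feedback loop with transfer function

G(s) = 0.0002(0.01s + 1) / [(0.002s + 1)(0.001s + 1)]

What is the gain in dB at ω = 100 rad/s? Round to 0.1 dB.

At ω = 100 rad/s:
zero (1 + j100·0.01) = 1 + j1 → |·| ≈ 1.4142, ∠ ≈ 45.00°
pole (1 + j100·0.002) = 1 + j0.2 → |·| ≈ 1.0198, ∠ ≈ 11.31°
pole (1 + j100·0.001) = 1 + j0.1 → |·| ≈ 1.005, ∠ ≈ 5.71°
|G| = 0.0002 · 1.4142 / (1.0198 · 1.005) ≈ 0.00027597
Gain = 20 log₁₀(0.00027597) ≈ -71.18 dB

-71.2 dB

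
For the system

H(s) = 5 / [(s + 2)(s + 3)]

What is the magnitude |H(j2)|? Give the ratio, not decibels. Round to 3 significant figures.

At s = jω = j2:
pole (s+2): 2 + j2 → |·| = √(2²+2²) = √8 ≈ 2.8284, ∠ = arctan(2/2) ≈ 45.00°
pole (s+3): 3 + j2 → |·| = √(3²+2²) = √13 ≈ 3.6056, ∠ = arctan(2/3) ≈ 33.69°
|H| = 5 / 10.198 ≈ 0.49029

0.490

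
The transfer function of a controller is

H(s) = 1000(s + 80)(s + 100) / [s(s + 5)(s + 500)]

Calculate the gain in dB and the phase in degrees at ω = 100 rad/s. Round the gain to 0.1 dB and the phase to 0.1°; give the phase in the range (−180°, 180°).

11.0 dB, -92.1°

At s = jω = j100:
zero (s+80): 80 + j100 → |·| = √(80²+100²) = √16400 ≈ 128.06, ∠ = arctan(100/80) ≈ 51.34°
zero (s+100): 100 + j100 → |·| = √(100²+100²) = √20000 ≈ 141.42, ∠ = arctan(100/100) ≈ 45.00°
pole (s+5): 5 + j100 → |·| = √(5²+100²) = √10025 ≈ 100.12, ∠ = arctan(100/5) ≈ 87.14°
pole (s+500): 500 + j100 → |·| = √(500²+100²) = √260000 ≈ 509.9, ∠ = arctan(100/500) ≈ 11.31°
pole at origin: |s| = 100, ∠ = 90.00° (in denominator)
|H| = 1000 · 18110 / 5.1051e+06 ≈ 3.5474
Gain = 20 log₁₀(3.5474) ≈ 11.00 dB
∠H = 96.34° − 188.45° = -92.11°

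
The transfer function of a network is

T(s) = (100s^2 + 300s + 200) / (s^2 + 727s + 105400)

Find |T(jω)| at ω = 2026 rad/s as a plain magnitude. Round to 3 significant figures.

96.3

Substitute s = j2026:
Numerator: 100(j2026)^2 + 300(j2026) + 200 = -410467400 + j607800
Denominator: (j2026)^2 + 727(j2026) + 105400 = -3999276 + j1472902
|N| = √(410467400² + 607800²) ≈ 4.1047e+08, ∠N ≈ 179.92°
|D| = √(3999276² + 1472902²) ≈ 4.2619e+06, ∠D ≈ 159.78°
|T| = 4.1047e+08 / 4.2619e+06 ≈ 96.312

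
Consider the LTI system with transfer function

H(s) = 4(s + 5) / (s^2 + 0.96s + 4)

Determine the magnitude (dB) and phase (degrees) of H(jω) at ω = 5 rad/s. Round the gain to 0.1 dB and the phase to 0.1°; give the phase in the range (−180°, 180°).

2.4 dB, -122.1°

At s = jω = j5:
zero (s+5): 5 + j5 → |·| = √(5²+5²) = √50 ≈ 7.0711, ∠ = arctan(5/5) ≈ 45.00°
quadratic: (j5)² + 0.96·j5 + 4 = -21 + j4.8 → |·| ≈ 21.542, ∠ ≈ 167.12°
|H| = 4 · 7.0711 / 21.542 ≈ 1.313
Gain = 20 log₁₀(1.313) ≈ 2.37 dB
∠H = 45.00° − 167.12° = -122.12°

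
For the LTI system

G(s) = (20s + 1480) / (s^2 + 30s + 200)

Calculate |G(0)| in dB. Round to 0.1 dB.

G(0) = 1480 / 200 = 7.4
20 log₁₀(7.4) ≈ 17.38 dB

17.4 dB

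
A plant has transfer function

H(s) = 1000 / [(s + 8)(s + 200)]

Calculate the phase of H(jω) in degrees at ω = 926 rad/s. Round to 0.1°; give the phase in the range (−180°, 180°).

-167.3°

At s = jω = j926:
pole (s+8): 8 + j926 → |·| = √(8²+926²) = √857540 ≈ 926.03, ∠ = arctan(926/8) ≈ 89.51°
pole (s+200): 200 + j926 → |·| = √(200²+926²) = √897476 ≈ 947.35, ∠ = arctan(926/200) ≈ 77.81°
∠H = 0.00° − 167.32° = -167.32°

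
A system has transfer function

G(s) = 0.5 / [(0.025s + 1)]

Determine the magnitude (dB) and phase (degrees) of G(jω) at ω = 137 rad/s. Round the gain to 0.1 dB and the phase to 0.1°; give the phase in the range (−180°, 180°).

-17.1 dB, -73.7°

At ω = 137 rad/s:
pole (1 + j137·0.025) = 1 + j3.425 → |·| ≈ 3.568, ∠ ≈ 73.72°
|G| = 0.5 · 1 / (3.568) ≈ 0.14013
Gain = 20 log₁₀(0.14013) ≈ -17.07 dB
∠G = (0°) − (73.72°) = -73.72°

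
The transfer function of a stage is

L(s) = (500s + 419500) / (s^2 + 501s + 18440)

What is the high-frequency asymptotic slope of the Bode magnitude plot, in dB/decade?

-20 dB/decade

Each pole contributes −20 dB/decade at high frequency; each zero contributes +20 dB/decade.
Net: 1 zero(s) − 2 pole(s) → -20 dB/decade.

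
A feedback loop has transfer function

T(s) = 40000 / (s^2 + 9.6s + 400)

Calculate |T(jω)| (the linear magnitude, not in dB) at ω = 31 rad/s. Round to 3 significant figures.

63.0

At s = jω = j31:
quadratic: (j31)² + 9.6·j31 + 400 = -561 + j297.6 → |·| ≈ 635.05, ∠ ≈ 152.05°
|T| = 40000 / 635.05 ≈ 62.987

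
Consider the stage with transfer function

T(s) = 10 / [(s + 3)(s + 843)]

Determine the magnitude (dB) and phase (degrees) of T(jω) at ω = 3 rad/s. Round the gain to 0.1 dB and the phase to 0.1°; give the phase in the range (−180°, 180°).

-51.1 dB, -45.2°

At s = jω = j3:
pole (s+3): 3 + j3 → |·| = √(3²+3²) = √18 ≈ 4.2426, ∠ = arctan(3/3) ≈ 45.00°
pole (s+843): 843 + j3 → |·| = √(843²+3²) = √710658 ≈ 843.01, ∠ = arctan(3/843) ≈ 0.20°
|T| = 10 / 3576.6 ≈ 0.002796
Gain = 20 log₁₀(0.002796) ≈ -51.07 dB
∠T = 0.00° − 45.20° = -45.20°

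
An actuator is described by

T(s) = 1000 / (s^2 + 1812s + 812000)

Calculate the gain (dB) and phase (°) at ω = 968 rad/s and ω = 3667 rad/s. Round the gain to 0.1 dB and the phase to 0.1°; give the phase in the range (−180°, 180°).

Substitute s = j968:
Numerator: 1000 = 1000 + j0
Denominator: (j968)^2 + 1812(j968) + 812000 = -125024 + j1754016
|N| = √(1000² + 0²) ≈ 1000, ∠N ≈ 0.00°
|D| = √(125024² + 1754016²) ≈ 1.7585e+06, ∠D ≈ 94.08°
|T| = 1000 / 1.7585e+06 ≈ 0.00056867
Gain = 20 log₁₀(0.00056867) ≈ -64.90 dB
∠T = 0.00° − 94.08° = -94.08°

Substitute s = j3667:
Numerator: 1000 = 1000 + j0
Denominator: (j3667)^2 + 1812(j3667) + 812000 = -12634889 + j6644604
|N| = √(1000² + 0²) ≈ 1000, ∠N ≈ 0.00°
|D| = √(12634889² + 6644604²) ≈ 1.4276e+07, ∠D ≈ 152.26°
|T| = 1000 / 1.4276e+07 ≈ 7.0048e-05
Gain = 20 log₁₀(7.0048e-05) ≈ -83.09 dB
∠T = 0.00° − 152.26° = -152.26°

ω = 968: -64.9 dB, -94.1°; ω = 3667: -83.1 dB, -152.3°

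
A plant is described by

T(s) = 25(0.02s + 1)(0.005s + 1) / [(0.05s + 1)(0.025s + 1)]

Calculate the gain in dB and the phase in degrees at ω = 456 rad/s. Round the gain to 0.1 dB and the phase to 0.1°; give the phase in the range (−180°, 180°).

At ω = 456 rad/s:
zero (1 + j456·0.02) = 1 + j9.12 → |·| ≈ 9.1747, ∠ ≈ 83.74°
zero (1 + j456·0.005) = 1 + j2.28 → |·| ≈ 2.4897, ∠ ≈ 66.32°
pole (1 + j456·0.05) = 1 + j22.8 → |·| ≈ 22.822, ∠ ≈ 87.49°
pole (1 + j456·0.025) = 1 + j11.4 → |·| ≈ 11.444, ∠ ≈ 84.99°
|T| = 25 · 9.1747 · 2.4897 / (22.822 · 11.444) ≈ 2.1865
Gain = 20 log₁₀(2.1865) ≈ 6.79 dB
∠T = (83.74° + 66.32°) − (87.49° + 84.99°) = -22.42°

6.8 dB, -22.4°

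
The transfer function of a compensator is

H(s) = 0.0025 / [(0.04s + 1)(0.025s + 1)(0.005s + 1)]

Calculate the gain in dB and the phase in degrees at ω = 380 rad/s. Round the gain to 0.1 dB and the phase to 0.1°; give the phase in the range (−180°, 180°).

At ω = 380 rad/s:
pole (1 + j380·0.04) = 1 + j15.2 → |·| ≈ 15.233, ∠ ≈ 86.24°
pole (1 + j380·0.025) = 1 + j9.5 → |·| ≈ 9.5525, ∠ ≈ 83.99°
pole (1 + j380·0.005) = 1 + j1.9 → |·| ≈ 2.1471, ∠ ≈ 62.24°
|H| = 0.0025 · 1 / (15.233 · 9.5525 · 2.1471) ≈ 8.0018e-06
Gain = 20 log₁₀(8.0018e-06) ≈ -101.94 dB
∠H = (0°) − (86.24° + 83.99° + 62.24°) = -232.47° ≡ 127.53° (principal value)

-101.9 dB, 127.5°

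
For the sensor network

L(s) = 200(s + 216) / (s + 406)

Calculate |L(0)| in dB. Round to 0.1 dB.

40.5 dB

L(0) = 200·216 / (406) ≈ 106.4
20 log₁₀(106.4) ≈ 40.54 dB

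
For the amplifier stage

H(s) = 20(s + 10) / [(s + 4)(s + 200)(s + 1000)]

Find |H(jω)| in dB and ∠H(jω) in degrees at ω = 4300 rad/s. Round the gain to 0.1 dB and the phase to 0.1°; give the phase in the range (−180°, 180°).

-119.6 dB, -164.3°

At s = jω = j4300:
zero (s+10): 10 + j4300 → |·| = √(10²+4300²) = √18490100 ≈ 4300, ∠ = arctan(4300/10) ≈ 89.87°
pole (s+4): 4 + j4300 → |·| = √(4²+4300²) = √18490016 ≈ 4300, ∠ = arctan(4300/4) ≈ 89.95°
pole (s+200): 200 + j4300 → |·| = √(200²+4300²) = √18530000 ≈ 4304.6, ∠ = arctan(4300/200) ≈ 87.34°
pole (s+1000): 1000 + j4300 → |·| = √(1000²+4300²) = √19490000 ≈ 4414.7, ∠ = arctan(4300/1000) ≈ 76.91°
|H| = 20 · 4300 / 8.1715e+10 ≈ 1.0524e-06
Gain = 20 log₁₀(1.0524e-06) ≈ -119.56 dB
∠H = 89.87° − 254.20° = -164.33°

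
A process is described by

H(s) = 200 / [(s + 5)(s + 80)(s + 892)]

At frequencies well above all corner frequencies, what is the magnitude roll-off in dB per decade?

-60 dB/decade

Each pole contributes −20 dB/decade at high frequency; each zero contributes +20 dB/decade.
Net: 0 zero(s) − 3 pole(s) → -60 dB/decade.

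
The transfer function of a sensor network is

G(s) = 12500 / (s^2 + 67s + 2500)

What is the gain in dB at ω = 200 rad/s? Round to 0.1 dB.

-10.1 dB

At s = jω = j200:
quadratic: (j200)² + 67·j200 + 2500 = -37500 + j13400 → |·| ≈ 39822, ∠ ≈ 160.34°
|G| = 12500 / 39822 ≈ 0.3139
Gain = 20 log₁₀(0.3139) ≈ -10.06 dB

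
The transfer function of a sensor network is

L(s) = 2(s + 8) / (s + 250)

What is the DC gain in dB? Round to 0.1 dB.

-23.9 dB

L(0) = 2·8 / (250) = 0.064
20 log₁₀(0.064) ≈ -23.88 dB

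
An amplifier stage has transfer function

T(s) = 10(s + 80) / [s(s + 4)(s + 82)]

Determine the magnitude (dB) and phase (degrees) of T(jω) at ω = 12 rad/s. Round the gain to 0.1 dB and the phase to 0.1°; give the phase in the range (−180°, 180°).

At s = jω = j12:
zero (s+80): 80 + j12 → |·| = √(80²+12²) = √6544 ≈ 80.895, ∠ = arctan(12/80) ≈ 8.53°
pole (s+4): 4 + j12 → |·| = √(4²+12²) = √160 ≈ 12.649, ∠ = arctan(12/4) ≈ 71.57°
pole (s+82): 82 + j12 → |·| = √(82²+12²) = √6868 ≈ 82.873, ∠ = arctan(12/82) ≈ 8.33°
pole at origin: |s| = 12, ∠ = 90.00° (in denominator)
|T| = 10 · 80.895 / 12579 ≈ 0.06431
Gain = 20 log₁₀(0.06431) ≈ -23.83 dB
∠T = 8.53° − 169.90° = -161.37°

-23.8 dB, -161.4°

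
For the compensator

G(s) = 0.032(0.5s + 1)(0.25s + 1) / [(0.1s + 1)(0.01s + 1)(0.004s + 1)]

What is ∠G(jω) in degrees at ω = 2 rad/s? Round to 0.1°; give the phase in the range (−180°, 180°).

At ω = 2 rad/s:
zero (1 + j2·0.5) = 1 + j1 → |·| ≈ 1.4142, ∠ ≈ 45.00°
zero (1 + j2·0.25) = 1 + j0.5 → |·| ≈ 1.118, ∠ ≈ 26.57°
pole (1 + j2·0.1) = 1 + j0.2 → |·| ≈ 1.0198, ∠ ≈ 11.31°
pole (1 + j2·0.01) = 1 + j0.02 → |·| ≈ 1.0002, ∠ ≈ 1.15°
pole (1 + j2·0.004) = 1 + j0.008 → |·| ≈ 1, ∠ ≈ 0.46°
∠G = (45.00° + 26.57°) − (11.31° + 1.15° + 0.46°) = 58.65°

58.7°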